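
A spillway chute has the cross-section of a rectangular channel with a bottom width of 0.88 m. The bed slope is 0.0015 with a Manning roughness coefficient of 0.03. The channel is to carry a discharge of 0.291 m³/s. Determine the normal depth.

Manning's equation rearranged: A R^(2/3) = nQ / (1·√S) = 0.03 × 0.291 / (√0.0015) = 0.2254.
Trying y = 0.739 m: A R^(2/3) = 0.2755 — too large.
Trying y = 0.5 m: A R^(2/3) = 0.1671 — too small.
Trying y = 0.63 m: A R^(2/3) = 0.2253 — ≈ 0.2254.

y_n = 0.63 m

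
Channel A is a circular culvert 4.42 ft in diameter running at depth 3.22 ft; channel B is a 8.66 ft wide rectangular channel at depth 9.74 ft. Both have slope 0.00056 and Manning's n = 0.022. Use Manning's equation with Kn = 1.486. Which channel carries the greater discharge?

Channel A: For a circular section of diameter D = 4.42 ft at depth y = 3.22 ft, the central angle is θ = 2 arccos(1 − 2y/D) = 4.091 rad. Then A = (D²/8)(θ − sin θ) = 11.98 ft² and P = Dθ/2 = 9.041 ft. Hydraulic radius R = A/P = 11.98/9.041 = 1.325 ft. Q_A = (1.486/0.022)·11.98·1.325^(2/3)·√0.00056 = 23.09 ft³/s.
Channel B: Flow area A = b·y = 8.66 × 9.74 = 84.35 ft². Wetted perimeter P = b + 2y = 8.66 + 2×9.74 = 28.14 ft. Hydraulic radius R = A/P = 84.35/28.14 = 2.997 ft. Q_B = (1.486/0.022)·84.35·2.997^(2/3)·√0.00056 = 280.3 ft³/s.
Q_A = 23.09 ft³/s vs Q_B = 280.3 ft³/s, so channel B carries more.

channel B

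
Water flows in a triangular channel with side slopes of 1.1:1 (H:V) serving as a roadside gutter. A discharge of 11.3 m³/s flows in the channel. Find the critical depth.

At critical depth, Q² T / (g A³) = 1, i.e. A³/T = Q²/g = 11.3²/9.81 = 13.02.
Try y = 1.44 m: A³/T = 3.746 — short.
Try y = 2.05 m: A³/T = 21.9 — over.
Try y = 1.85 m: A³/T = 13.11 — matches.

y_c = 1.85 m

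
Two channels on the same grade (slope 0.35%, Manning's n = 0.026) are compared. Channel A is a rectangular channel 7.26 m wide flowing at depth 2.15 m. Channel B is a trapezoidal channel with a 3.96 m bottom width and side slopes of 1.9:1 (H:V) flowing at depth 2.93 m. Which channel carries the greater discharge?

Channel A: Flow area A = b·y = 7.26 × 2.15 = 15.61 m². Wetted perimeter P = b + 2y = 7.26 + 2×2.15 = 11.56 m. Hydraulic radius R = A/P = 15.61/11.56 = 1.35 m. Q_A = (1/0.026)·15.61·1.35^(2/3)·√0.0035 = 43.39 m³/s.
Channel B: With bottom width b = 3.96 m and side slope z = 1.9: A = (b + zy)y = (3.96 + 1.9×2.93)×2.93 = 27.91 m²; P = b + 2y√(1+z²) = 3.96 + 2×2.93×2.147 = 16.54 m. Hydraulic radius R = A/P = 27.91/16.54 = 1.687 m. Q_B = (1/0.026)·27.91·1.687^(2/3)·√0.0035 = 90.03 m³/s.
Q_A = 43.39 m³/s vs Q_B = 90.03 m³/s, so channel B carries more.

channel B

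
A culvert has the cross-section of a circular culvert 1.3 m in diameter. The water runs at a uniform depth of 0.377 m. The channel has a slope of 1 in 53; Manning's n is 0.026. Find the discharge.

For a circular section of diameter D = 1.3 m at depth y = 0.377 m, the central angle is θ = 2 arccos(1 − 2y/D) = 2.275 rad. Then A = (D²/8)(θ − sin θ) = 0.3195 m² and P = Dθ/2 = 1.479 m.
Hydraulic radius R = A/P = 0.3195/1.479 = 0.2161 m.
Manning's equation: Q = (1/n) A R^(2/3) S^(1/2) = (1/0.026) × 0.3195 × 0.2161^(2/3) × 0.01887^(1/2) = 0.608 m³/s.

Q = 0.608 m³/s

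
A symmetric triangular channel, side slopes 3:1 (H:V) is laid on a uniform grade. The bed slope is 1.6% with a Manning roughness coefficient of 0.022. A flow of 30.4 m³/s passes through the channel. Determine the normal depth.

y_n = 1.49 m

Manning's equation rearranged: A R^(2/3) = nQ / (1·√S) = 0.022 × 30.4 / (√0.016) = 5.287.
Try y = 1.14 m: A R^(2/3) = 2.588 — short.
Try y = 1.71 m: A R^(2/3) = 7.63 — over.
Try y = 1.49 m: A R^(2/3) = 5.285 — matches.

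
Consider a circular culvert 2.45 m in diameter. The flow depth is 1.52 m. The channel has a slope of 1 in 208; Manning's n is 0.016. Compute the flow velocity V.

V = 3.39 m/s

For a circular section of diameter D = 2.45 m at depth y = 1.52 m, the central angle is θ = 2 arccos(1 − 2y/D) = 3.628 rad. Then A = (D²/8)(θ − sin θ) = 3.073 m² and P = Dθ/2 = 4.444 m.
Hydraulic radius R = A/P = 3.073/4.444 = 0.6914 m.
From Manning's equation, V = (1/n) R^(2/3) S^(1/2) = (1/0.016) × 0.6914^(2/3) × 0.004808^(1/2) = 3.39 m/s.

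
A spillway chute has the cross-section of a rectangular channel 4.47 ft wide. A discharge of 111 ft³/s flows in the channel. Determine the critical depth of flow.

y_c = 2.68 ft

For a rectangular channel, critical depth y_c = (q²/g)^(1/3) where q = Q/b = 111/4.47 = 24.83 ft²/s.
So y_c = (24.83²/32.2)^(1/3) = 2.68 ft.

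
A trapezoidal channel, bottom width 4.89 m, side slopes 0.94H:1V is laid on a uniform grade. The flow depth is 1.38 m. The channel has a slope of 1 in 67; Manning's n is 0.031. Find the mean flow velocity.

V = 3.9 m/s

With bottom width b = 4.89 m and side slope z = 0.94: A = (b + zy)y = (4.89 + 0.94×1.38)×1.38 = 8.538 m²; P = b + 2y√(1+z²) = 4.89 + 2×1.38×1.372 = 8.678 m.
Hydraulic radius R = A/P = 8.538/8.678 = 0.9839 m.
From Manning's equation, V = (1/n) R^(2/3) S^(1/2) = (1/0.031) × 0.9839^(2/3) × 0.01493^(1/2) = 3.9 m/s.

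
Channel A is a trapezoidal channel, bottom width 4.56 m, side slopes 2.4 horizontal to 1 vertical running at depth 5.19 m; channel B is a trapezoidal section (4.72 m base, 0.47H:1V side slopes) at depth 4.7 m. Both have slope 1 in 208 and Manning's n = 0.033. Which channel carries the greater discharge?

channel A

Channel A: With bottom width b = 4.56 m and side slope z = 2.4: A = (b + zy)y = (4.56 + 2.4×5.19)×5.19 = 88.31 m²; P = b + 2y√(1+z²) = 4.56 + 2×5.19×2.6 = 31.55 m. Hydraulic radius R = A/P = 88.31/31.55 = 2.799 m. Q_A = (1/0.033)·88.31·2.799^(2/3)·√0.004808 = 368.6 m³/s.
Channel B: With bottom width b = 4.72 m and side slope z = 0.47: A = (b + zy)y = (4.72 + 0.47×4.7)×4.7 = 32.57 m²; P = b + 2y√(1+z²) = 4.72 + 2×4.7×1.105 = 15.11 m. Hydraulic radius R = A/P = 32.57/15.11 = 2.156 m. Q_B = (1/0.033)·32.57·2.156^(2/3)·√0.004808 = 114.2 m³/s.
Q_A = 368.6 m³/s vs Q_B = 114.2 m³/s, so channel A carries more.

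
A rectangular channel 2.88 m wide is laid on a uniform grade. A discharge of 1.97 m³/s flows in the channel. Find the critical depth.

For a rectangular channel, critical depth y_c = (q²/g)^(1/3) where q = Q/b = 1.97/2.88 = 0.684 m²/s.
So y_c = (0.684²/9.81)^(1/3) = 0.363 m.

y_c = 0.363 m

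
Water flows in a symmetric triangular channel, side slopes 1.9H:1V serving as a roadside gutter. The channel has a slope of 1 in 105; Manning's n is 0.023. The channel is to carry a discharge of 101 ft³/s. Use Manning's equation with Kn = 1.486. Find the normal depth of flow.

Manning's equation rearranged: A R^(2/3) = nQ / (1.486·√S) = 0.023 × 101 / (1.486 × √0.009524) = 16.02.
At y = 3.14 ft: A R^(2/3) = 23.32 — too large.
At y = 1.94 ft: A R^(2/3) = 6.459 — too small.
At y = 2.73 ft: A R^(2/3) = 16.06 — matches.

y_n = 2.73 ft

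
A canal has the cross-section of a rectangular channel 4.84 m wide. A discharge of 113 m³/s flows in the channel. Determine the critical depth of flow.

y_c = 3.82 m

For a rectangular channel, critical depth y_c = (q²/g)^(1/3) where q = Q/b = 113/4.84 = 23.35 m²/s.
So y_c = (23.35²/9.81)^(1/3) = 3.82 m.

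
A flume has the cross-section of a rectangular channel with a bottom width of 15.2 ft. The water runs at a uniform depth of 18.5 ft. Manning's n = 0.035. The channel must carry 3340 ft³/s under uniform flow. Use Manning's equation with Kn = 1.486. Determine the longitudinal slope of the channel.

Flow area A = b·y = 15.2 × 18.5 = 281.2 ft². Wetted perimeter P = b + 2y = 15.2 + 2×18.5 = 52.2 ft.
Hydraulic radius R = A/P = 281.2/52.2 = 5.387 ft.
From Manning's equation, S = [nQ / (1.486 A R^(2/3))]² = [0.035 × 3340 / (1.486 × 281.2 × 5.387^(2/3))]² = 0.00829.

S = 0.00829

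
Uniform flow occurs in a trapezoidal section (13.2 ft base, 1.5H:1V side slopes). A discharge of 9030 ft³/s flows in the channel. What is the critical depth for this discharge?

At critical depth, Q² T / (g A³) = 1, i.e. A³/T = Q²/g = 9030²/32.2 = 2532000.
Try y = 18.3 ft: A³/T = 6045000 — over.
Try y = 13 ft: A³/T = 1472000 — short.
Try y = 14.9 ft: A³/T = 2567000 — ≈ 2532000.

y_c = 14.9 ft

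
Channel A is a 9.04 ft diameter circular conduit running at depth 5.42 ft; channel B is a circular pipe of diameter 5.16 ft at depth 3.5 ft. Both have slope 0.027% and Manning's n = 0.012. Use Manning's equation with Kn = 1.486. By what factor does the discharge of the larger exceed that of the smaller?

3.73

Channel A: For a circular section of diameter D = 9.04 ft at depth y = 5.42 ft, the central angle is θ = 2 arccos(1 − 2y/D) = 3.543 rad. Then A = (D²/8)(θ − sin θ) = 40.17 ft² and P = Dθ/2 = 16.01 ft. Hydraulic radius R = A/P = 40.17/16.01 = 2.509 ft. Q_A = (1.486/0.012)·40.17·2.509^(2/3)·√0.00027 = 150.9 ft³/s.
Channel B: For a circular section of diameter D = 5.16 ft at depth y = 3.5 ft, the central angle is θ = 2 arccos(1 − 2y/D) = 3.871 rad. Then A = (D²/8)(θ − sin θ) = 15.1 ft² and P = Dθ/2 = 9.987 ft. Hydraulic radius R = A/P = 15.1/9.987 = 1.512 ft. Q_B = (1.486/0.012)·15.1·1.512^(2/3)·√0.00027 = 40.48 ft³/s.
The larger discharge is 150.9 ft³/s and the smaller is 40.48 ft³/s; the ratio is 3.73.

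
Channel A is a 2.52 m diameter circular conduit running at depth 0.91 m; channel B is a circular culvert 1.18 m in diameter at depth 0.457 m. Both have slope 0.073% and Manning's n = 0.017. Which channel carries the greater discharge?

Channel A: For a circular section of diameter D = 2.52 m at depth y = 0.91 m, the central angle is θ = 2 arccos(1 − 2y/D) = 2.579 rad. Then A = (D²/8)(θ − sin θ) = 1.623 m² and P = Dθ/2 = 3.249 m. Hydraulic radius R = A/P = 1.623/3.249 = 0.4996 m. Q_A = (1/0.017)·1.623·0.4996^(2/3)·√0.00073 = 1.624 m³/s.
Channel B: For a circular section of diameter D = 1.18 m at depth y = 0.457 m, the central angle is θ = 2 arccos(1 − 2y/D) = 2.687 rad. Then A = (D²/8)(θ − sin θ) = 0.3912 m² and P = Dθ/2 = 1.585 m. Hydraulic radius R = A/P = 0.3912/1.585 = 0.2468 m. Q_B = (1/0.017)·0.3912·0.2468^(2/3)·√0.00073 = 0.2446 m³/s.
Q_A = 1.624 m³/s vs Q_B = 0.2446 m³/s, so channel A carries more.

channel A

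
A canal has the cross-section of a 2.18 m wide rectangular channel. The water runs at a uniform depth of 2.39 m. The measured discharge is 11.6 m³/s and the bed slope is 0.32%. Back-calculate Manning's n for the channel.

Flow area A = b·y = 2.18 × 2.39 = 5.21 m². Wetted perimeter P = b + 2y = 2.18 + 2×2.39 = 6.96 m.
Hydraulic radius R = A/P = 5.21/6.96 = 0.7486 m.
Rearranging Manning's equation: n = (1/Q) A R^(2/3) S^(1/2) = (1/11.6) × 5.21 × 0.7486^(2/3) × √0.0032 = 0.0209.

n = 0.0209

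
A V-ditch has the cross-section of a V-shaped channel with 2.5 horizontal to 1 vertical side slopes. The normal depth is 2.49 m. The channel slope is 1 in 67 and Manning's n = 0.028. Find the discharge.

For a triangular section with side slope z = 2.5: A = zy² = 2.5×2.49² = 15.5 m²; P = 2y√(1+z²) = 2×2.49×2.693 = 13.41 m.
Hydraulic radius R = A/P = 15.5/13.41 = 1.156 m.
Manning's equation: Q = (1/n) A R^(2/3) S^(1/2) = (1/0.028) × 15.5 × 1.156^(2/3) × 0.01493^(1/2) = 74.5 m³/s.

Q = 74.5 m³/s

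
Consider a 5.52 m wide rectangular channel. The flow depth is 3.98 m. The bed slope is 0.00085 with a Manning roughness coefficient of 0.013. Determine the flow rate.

Flow area A = b·y = 5.52 × 3.98 = 21.97 m². Wetted perimeter P = b + 2y = 5.52 + 2×3.98 = 13.48 m.
Hydraulic radius R = A/P = 21.97/13.48 = 1.63 m.
Manning's equation: Q = (1/n) A R^(2/3) S^(1/2) = (1/0.013) × 21.97 × 1.63^(2/3) × 0.00085^(1/2) = 68.2 m³/s.

Q = 68.2 m³/s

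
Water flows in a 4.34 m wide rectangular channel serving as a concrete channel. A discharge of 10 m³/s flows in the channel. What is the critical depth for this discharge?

For a rectangular channel, critical depth y_c = (q²/g)^(1/3) where q = Q/b = 10/4.34 = 2.304 m²/s.
So y_c = (2.304²/9.81)^(1/3) = 0.815 m.

y_c = 0.815 m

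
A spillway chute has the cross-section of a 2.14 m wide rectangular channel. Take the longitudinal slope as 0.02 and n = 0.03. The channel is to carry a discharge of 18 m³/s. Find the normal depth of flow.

y_n = 2.22 m

Manning's equation rearranged: A R^(2/3) = nQ / (1·√S) = 0.03 × 18 / (√0.02) = 3.818.
At y = 2.6 m: A R^(2/3) = 4.626 — high.
At y = 1.68 m: A R^(2/3) = 2.708 — low.
At y = 2.22 m: A R^(2/3) = 3.823 — ≈ 3.818.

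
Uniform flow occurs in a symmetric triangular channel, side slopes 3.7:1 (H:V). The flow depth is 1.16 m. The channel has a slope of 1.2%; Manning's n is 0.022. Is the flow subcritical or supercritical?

For a triangular section with side slope z = 3.7: A = zy² = 3.7×1.16² = 4.979 m²; P = 2y√(1+z²) = 2×1.16×3.833 = 8.892 m.
Hydraulic radius R = A/P = 4.979/8.892 = 0.5599 m.
V = (1/n) R^(2/3) √S = (1/0.022) × 0.5599^(2/3) × √0.012 = 3.383 m/s. Hydraulic depth D_h = A/T = 4.979/8.584 = 0.58 m.
Froude number Fr = V/√(g·D_h) = 3.383/√(9.81×0.58) = 1.42, which is greater than 1, so the flow is supercritical.

supercritical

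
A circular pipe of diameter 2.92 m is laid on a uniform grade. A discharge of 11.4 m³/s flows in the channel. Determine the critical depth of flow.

At critical depth, Q² T / (g A³) = 1, i.e. A³/T = Q²/g = 11.4²/9.81 = 13.25.
Try y = 1.64 m: A³/T = 20.04 — high.
Try y = 1.13 m: A³/T = 4.817 — low.
Try y = 1.47 m: A³/T = 13.2 — close enough.

y_c = 1.47 m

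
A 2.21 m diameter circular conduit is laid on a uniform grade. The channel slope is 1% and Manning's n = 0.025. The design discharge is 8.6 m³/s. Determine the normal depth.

Manning's equation rearranged: A R^(2/3) = nQ / (1·√S) = 0.025 × 8.6 / (√0.01) = 2.15.
At y = 1.77 m: A R^(2/3) = 2.527 — high.
At y = 1.54 m: A R^(2/3) = 2.15 — close enough.

y_n = 1.54 m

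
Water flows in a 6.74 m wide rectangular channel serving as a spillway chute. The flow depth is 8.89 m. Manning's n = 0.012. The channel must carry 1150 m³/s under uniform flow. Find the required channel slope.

S = 0.0161

Flow area A = b·y = 6.74 × 8.89 = 59.92 m². Wetted perimeter P = b + 2y = 6.74 + 2×8.89 = 24.52 m.
Hydraulic radius R = A/P = 59.92/24.52 = 2.444 m.
From Manning's equation, S = [nQ / (1 A R^(2/3))]² = [0.012 × 1150 / (1 × 59.92 × 2.444^(2/3))]² = 0.0161.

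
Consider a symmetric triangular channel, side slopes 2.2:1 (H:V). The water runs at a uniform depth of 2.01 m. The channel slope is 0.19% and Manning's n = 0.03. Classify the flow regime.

subcritical

For a triangular section with side slope z = 2.2: A = zy² = 2.2×2.01² = 8.888 m²; P = 2y√(1+z²) = 2×2.01×2.417 = 9.715 m.
Hydraulic radius R = A/P = 8.888/9.715 = 0.9149 m.
V = (1/n) R^(2/3) √S = (1/0.03) × 0.9149^(2/3) × √0.0019 = 1.369 m/s. Hydraulic depth D_h = A/T = 8.888/8.844 = 1.005 m.
Froude number Fr = V/√(g·D_h) = 1.369/√(9.81×1.005) = 0.436, which is less than 1, so the flow is subcritical.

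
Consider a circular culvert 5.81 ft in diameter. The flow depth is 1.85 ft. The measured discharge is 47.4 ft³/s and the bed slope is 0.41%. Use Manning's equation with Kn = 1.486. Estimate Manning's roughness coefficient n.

n = 0.015

For a circular section of diameter D = 5.81 ft at depth y = 1.85 ft, the central angle is θ = 2 arccos(1 − 2y/D) = 2.398 rad. Then A = (D²/8)(θ − sin θ) = 7.264 ft² and P = Dθ/2 = 6.967 ft.
Hydraulic radius R = A/P = 7.264/6.967 = 1.043 ft.
Rearranging Manning's equation: n = (1.486/Q) A R^(2/3) S^(1/2) = (1.486/47.4) × 7.264 × 1.043^(2/3) × √0.0041 = 0.015.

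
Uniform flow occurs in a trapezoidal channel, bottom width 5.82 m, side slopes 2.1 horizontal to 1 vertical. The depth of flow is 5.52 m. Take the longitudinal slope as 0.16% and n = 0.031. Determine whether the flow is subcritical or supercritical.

subcritical

With bottom width b = 5.82 m and side slope z = 2.1: A = (b + zy)y = (5.82 + 2.1×5.52)×5.52 = 96.11 m²; P = b + 2y√(1+z²) = 5.82 + 2×5.52×2.326 = 31.5 m.
Hydraulic radius R = A/P = 96.11/31.5 = 3.051 m.
V = (1/n) R^(2/3) √S = (1/0.031) × 3.051^(2/3) × √0.0016 = 2.715 m/s. Hydraulic depth D_h = A/T = 96.11/29 = 3.314 m.
Froude number Fr = V/√(g·D_h) = 2.715/√(9.81×3.314) = 0.476, which is less than 1, so the flow is subcritical.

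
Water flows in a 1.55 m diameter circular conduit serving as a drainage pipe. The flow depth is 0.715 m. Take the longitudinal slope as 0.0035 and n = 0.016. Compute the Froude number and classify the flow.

subcritical

For a circular section of diameter D = 1.55 m at depth y = 0.715 m, the central angle is θ = 2 arccos(1 − 2y/D) = 2.987 rad. Then A = (D²/8)(θ − sin θ) = 0.8506 m² and P = Dθ/2 = 2.315 m.
Hydraulic radius R = A/P = 0.8506/2.315 = 0.3675 m.
V = (1/n) R^(2/3) √S = (1/0.016) × 0.3675^(2/3) × √0.0035 = 1.897 m/s. Hydraulic depth D_h = A/T = 0.8506/1.545 = 0.5504 m.
Froude number Fr = V/√(g·D_h) = 1.897/√(9.81×0.5504) = 0.816, which is less than 1, so the flow is subcritical.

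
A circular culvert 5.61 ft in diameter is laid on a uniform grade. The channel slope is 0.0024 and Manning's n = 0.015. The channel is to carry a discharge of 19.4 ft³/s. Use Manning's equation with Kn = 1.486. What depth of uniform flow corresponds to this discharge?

y_n = 1.36 ft

Manning's equation rearranged: A R^(2/3) = nQ / (1.486·√S) = 0.015 × 19.4 / (1.486 × √0.0024) = 3.997.
Try y = 1.06 ft: A R^(2/3) = 2.417 — low.
Try y = 1.74 ft: A R^(2/3) = 6.468 — high.
Try y = 1.36 ft: A R^(2/3) = 3.991 — matches.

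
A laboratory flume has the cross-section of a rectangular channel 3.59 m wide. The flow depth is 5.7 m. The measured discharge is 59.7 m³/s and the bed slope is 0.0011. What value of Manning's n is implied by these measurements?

Flow area A = b·y = 3.59 × 5.7 = 20.46 m². Wetted perimeter P = b + 2y = 3.59 + 2×5.7 = 14.99 m.
Hydraulic radius R = A/P = 20.46/14.99 = 1.365 m.
Rearranging Manning's equation: n = (1/Q) A R^(2/3) S^(1/2) = (1/59.7) × 20.46 × 1.365^(2/3) × √0.0011 = 0.014.

n = 0.014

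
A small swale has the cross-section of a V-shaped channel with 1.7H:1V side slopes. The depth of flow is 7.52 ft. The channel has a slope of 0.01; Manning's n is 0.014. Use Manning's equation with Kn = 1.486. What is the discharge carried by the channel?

Q = 2230 ft³/s

For a triangular section with side slope z = 1.7: A = zy² = 1.7×7.52² = 96.14 ft²; P = 2y√(1+z²) = 2×7.52×1.972 = 29.66 ft.
Hydraulic radius R = A/P = 96.14/29.66 = 3.241 ft.
Manning's equation: Q = (1.486/n) A R^(2/3) S^(1/2) = (1.486/0.014) × 96.14 × 3.241^(2/3) × 0.01^(1/2) = 2230 ft³/s.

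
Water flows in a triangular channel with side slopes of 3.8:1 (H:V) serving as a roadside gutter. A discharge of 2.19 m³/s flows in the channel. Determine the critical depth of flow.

y_c = 0.584 m

At critical depth, Q² T / (g A³) = 1, i.e. A³/T = Q²/g = 2.19²/9.81 = 0.4889.
Trying y = 0.681 m: A³/T = 1.057 — too large.
Trying y = 0.468 m: A³/T = 0.1621 — too small.
Trying y = 0.584 m: A³/T = 0.4905 — close enough.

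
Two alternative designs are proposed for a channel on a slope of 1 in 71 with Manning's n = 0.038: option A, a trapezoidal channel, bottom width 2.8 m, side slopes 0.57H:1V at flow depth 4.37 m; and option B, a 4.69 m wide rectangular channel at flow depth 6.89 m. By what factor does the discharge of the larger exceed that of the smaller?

Channel A: With bottom width b = 2.8 m and side slope z = 0.57: A = (b + zy)y = (2.8 + 0.57×4.37)×4.37 = 23.12 m²; P = b + 2y√(1+z²) = 2.8 + 2×4.37×1.151 = 12.86 m. Hydraulic radius R = A/P = 23.12/12.86 = 1.798 m. Q_A = (1/0.038)·23.12·1.798^(2/3)·√0.01408 = 106.8 m³/s.
Channel B: Flow area A = b·y = 4.69 × 6.89 = 32.31 m². Wetted perimeter P = b + 2y = 4.69 + 2×6.89 = 18.47 m. Hydraulic radius R = A/P = 32.31/18.47 = 1.75 m. Q_B = (1/0.038)·32.31·1.75^(2/3)·√0.01408 = 146.5 m³/s.
The larger discharge is 146.5 m³/s and the smaller is 106.8 m³/s; the ratio is 1.37.

1.37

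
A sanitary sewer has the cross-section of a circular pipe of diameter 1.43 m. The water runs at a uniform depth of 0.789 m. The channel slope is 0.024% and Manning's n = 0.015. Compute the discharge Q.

For a circular section of diameter D = 1.43 m at depth y = 0.789 m, the central angle is θ = 2 arccos(1 − 2y/D) = 3.349 rad. Then A = (D²/8)(θ − sin θ) = 0.9087 m² and P = Dθ/2 = 2.395 m.
Hydraulic radius R = A/P = 0.9087/2.395 = 0.3795 m.
Manning's equation: Q = (1/n) A R^(2/3) S^(1/2) = (1/0.015) × 0.9087 × 0.3795^(2/3) × 0.00024^(1/2) = 0.492 m³/s.

Q = 0.492 m³/s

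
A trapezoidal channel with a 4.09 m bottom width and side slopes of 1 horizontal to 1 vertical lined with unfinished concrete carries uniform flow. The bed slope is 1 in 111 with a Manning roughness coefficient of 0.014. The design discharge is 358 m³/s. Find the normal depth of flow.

Manning's equation rearranged: A R^(2/3) = nQ / (1·√S) = 0.014 × 358 / (√0.009009) = 52.8.
Trying y = 3.35 m: A R^(2/3) = 37.39 — too small.
Trying y = 4.45 m: A R^(2/3) = 65.81 — too large.
Trying y = 3.99 m: A R^(2/3) = 52.81 — ≈ 52.8.

y_n = 3.99 m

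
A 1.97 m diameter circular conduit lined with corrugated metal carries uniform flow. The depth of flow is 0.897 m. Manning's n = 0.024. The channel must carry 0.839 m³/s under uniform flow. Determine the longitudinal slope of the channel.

S = 0.00062

For a circular section of diameter D = 1.97 m at depth y = 0.897 m, the central angle is θ = 2 arccos(1 − 2y/D) = 2.963 rad. Then A = (D²/8)(θ − sin θ) = 1.351 m² and P = Dθ/2 = 2.918 m.
Hydraulic radius R = A/P = 1.351/2.918 = 0.4629 m.
From Manning's equation, S = [nQ / (1 A R^(2/3))]² = [0.024 × 0.839 / (1 × 1.351 × 0.4629^(2/3))]² = 0.00062.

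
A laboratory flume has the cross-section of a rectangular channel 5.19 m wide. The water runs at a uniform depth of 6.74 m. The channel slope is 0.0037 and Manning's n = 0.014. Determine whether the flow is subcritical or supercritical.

subcritical

Flow area A = b·y = 5.19 × 6.74 = 34.98 m². Wetted perimeter P = b + 2y = 5.19 + 2×6.74 = 18.67 m.
Hydraulic radius R = A/P = 34.98/18.67 = 1.874 m.
V = (1/n) R^(2/3) √S = (1/0.014) × 1.874^(2/3) × √0.0037 = 6.603 m/s. Hydraulic depth D_h = A/T = 34.98/5.19 = 6.74 m.
Froude number Fr = V/√(g·D_h) = 6.603/√(9.81×6.74) = 0.812, which is less than 1, so the flow is subcritical.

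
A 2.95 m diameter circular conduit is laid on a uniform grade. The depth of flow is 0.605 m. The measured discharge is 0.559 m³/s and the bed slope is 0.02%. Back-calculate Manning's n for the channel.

For a circular section of diameter D = 2.95 m at depth y = 0.605 m, the central angle is θ = 2 arccos(1 − 2y/D) = 1.88 rad. Then A = (D²/8)(θ − sin θ) = 1.009 m² and P = Dθ/2 = 2.773 m.
Hydraulic radius R = A/P = 1.009/2.773 = 0.3638 m.
Rearranging Manning's equation: n = (1/Q) A R^(2/3) S^(1/2) = (1/0.559) × 1.009 × 0.3638^(2/3) × √0.0002 = 0.013.

n = 0.013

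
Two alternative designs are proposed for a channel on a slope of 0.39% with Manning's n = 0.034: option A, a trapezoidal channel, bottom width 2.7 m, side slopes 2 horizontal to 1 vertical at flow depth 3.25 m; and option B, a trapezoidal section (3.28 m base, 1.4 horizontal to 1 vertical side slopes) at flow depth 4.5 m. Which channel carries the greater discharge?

channel B

Channel A: With bottom width b = 2.7 m and side slope z = 2: A = (b + zy)y = (2.7 + 2×3.25)×3.25 = 29.9 m²; P = b + 2y√(1+z²) = 2.7 + 2×3.25×2.236 = 17.23 m. Hydraulic radius R = A/P = 29.9/17.23 = 1.735 m. Q_A = (1/0.034)·29.9·1.735^(2/3)·√0.0039 = 79.29 m³/s.
Channel B: With bottom width b = 3.28 m and side slope z = 1.4: A = (b + zy)y = (3.28 + 1.4×4.5)×4.5 = 43.11 m²; P = b + 2y√(1+z²) = 3.28 + 2×4.5×1.72 = 18.76 m. Hydraulic radius R = A/P = 43.11/18.76 = 2.297 m. Q_B = (1/0.034)·43.11·2.297^(2/3)·√0.0039 = 137.9 m³/s.
Q_A = 79.29 m³/s vs Q_B = 137.9 m³/s, so channel B carries more.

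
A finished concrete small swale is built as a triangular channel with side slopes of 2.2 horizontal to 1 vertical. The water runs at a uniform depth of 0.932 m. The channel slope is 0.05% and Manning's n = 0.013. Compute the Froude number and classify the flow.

subcritical

For a triangular section with side slope z = 2.2: A = zy² = 2.2×0.932² = 1.911 m²; P = 2y√(1+z²) = 2×0.932×2.417 = 4.505 m.
Hydraulic radius R = A/P = 1.911/4.505 = 0.4242 m.
V = (1/n) R^(2/3) √S = (1/0.013) × 0.4242^(2/3) × √0.0005 = 0.9711 m/s. Hydraulic depth D_h = A/T = 1.911/4.101 = 0.466 m.
Froude number Fr = V/√(g·D_h) = 0.9711/√(9.81×0.466) = 0.454, which is less than 1, so the flow is subcritical.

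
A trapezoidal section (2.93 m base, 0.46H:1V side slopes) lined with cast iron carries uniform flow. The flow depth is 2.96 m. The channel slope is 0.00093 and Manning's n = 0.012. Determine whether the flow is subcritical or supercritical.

subcritical

With bottom width b = 2.93 m and side slope z = 0.46: A = (b + zy)y = (2.93 + 0.46×2.96)×2.96 = 12.7 m²; P = b + 2y√(1+z²) = 2.93 + 2×2.96×1.101 = 9.446 m.
Hydraulic radius R = A/P = 12.7/9.446 = 1.345 m.
V = (1/n) R^(2/3) √S = (1/0.012) × 1.345^(2/3) × √0.00093 = 3.096 m/s. Hydraulic depth D_h = A/T = 12.7/5.653 = 2.247 m.
Froude number Fr = V/√(g·D_h) = 3.096/√(9.81×2.247) = 0.659, which is less than 1, so the flow is subcritical.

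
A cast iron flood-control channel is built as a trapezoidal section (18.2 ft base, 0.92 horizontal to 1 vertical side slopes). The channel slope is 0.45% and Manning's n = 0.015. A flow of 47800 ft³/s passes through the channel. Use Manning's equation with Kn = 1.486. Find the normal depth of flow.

Manning's equation rearranged: A R^(2/3) = nQ / (1.486·√S) = 0.015 × 47800 / (1.486 × √0.0045) = 7193.
At y = 24.6 ft: A R^(2/3) = 5209 — low.
At y = 33.5 ft: A R^(2/3) = 10000 — high.
At y = 28.7 ft: A R^(2/3) = 7189 — ≈ 7193.

y_n = 28.7 ft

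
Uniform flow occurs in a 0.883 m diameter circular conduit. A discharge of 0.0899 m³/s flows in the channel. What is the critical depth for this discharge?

y_c = 0.171 m

At critical depth, Q² T / (g A³) = 1, i.e. A³/T = Q²/g = 0.0899²/9.81 = 0.0008239.
Trying y = 0.187 m: A³/T = 0.001174 — too large.
Trying y = 0.171 m: A³/T = 0.0008269 — close enough.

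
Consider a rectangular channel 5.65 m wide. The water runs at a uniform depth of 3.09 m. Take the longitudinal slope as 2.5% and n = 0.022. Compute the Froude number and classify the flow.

supercritical

Flow area A = b·y = 5.65 × 3.09 = 17.46 m². Wetted perimeter P = b + 2y = 5.65 + 2×3.09 = 11.83 m.
Hydraulic radius R = A/P = 17.46/11.83 = 1.476 m.
V = (1/n) R^(2/3) √S = (1/0.022) × 1.476^(2/3) × √0.025 = 9.316 m/s. Hydraulic depth D_h = A/T = 17.46/5.65 = 3.09 m.
Froude number Fr = V/√(g·D_h) = 9.316/√(9.81×3.09) = 1.69, which is greater than 1, so the flow is supercritical.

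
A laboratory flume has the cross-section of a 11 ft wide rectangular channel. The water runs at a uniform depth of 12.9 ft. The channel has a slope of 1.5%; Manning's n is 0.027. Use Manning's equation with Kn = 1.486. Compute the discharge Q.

Q = 2350 ft³/s

Flow area A = b·y = 11 × 12.9 = 141.9 ft². Wetted perimeter P = b + 2y = 11 + 2×12.9 = 36.8 ft.
Hydraulic radius R = A/P = 141.9/36.8 = 3.856 ft.
Manning's equation: Q = (1.486/n) A R^(2/3) S^(1/2) = (1.486/0.027) × 141.9 × 3.856^(2/3) × 0.015^(1/2) = 2350 ft³/s.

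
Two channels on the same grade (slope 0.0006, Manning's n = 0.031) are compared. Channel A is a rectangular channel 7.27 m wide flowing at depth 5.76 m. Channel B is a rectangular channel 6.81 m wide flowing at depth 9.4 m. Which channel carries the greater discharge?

channel B

Channel A: Flow area A = b·y = 7.27 × 5.76 = 41.88 m². Wetted perimeter P = b + 2y = 7.27 + 2×5.76 = 18.79 m. Hydraulic radius R = A/P = 41.88/18.79 = 2.229 m. Q_A = (1/0.031)·41.88·2.229^(2/3)·√0.0006 = 56.45 m³/s.
Channel B: Flow area A = b·y = 6.81 × 9.4 = 64.01 m². Wetted perimeter P = b + 2y = 6.81 + 2×9.4 = 25.61 m. Hydraulic radius R = A/P = 64.01/25.61 = 2.5 m. Q_B = (1/0.031)·64.01·2.5^(2/3)·√0.0006 = 93.16 m³/s.
Q_A = 56.45 m³/s vs Q_B = 93.16 m³/s, so channel B carries more.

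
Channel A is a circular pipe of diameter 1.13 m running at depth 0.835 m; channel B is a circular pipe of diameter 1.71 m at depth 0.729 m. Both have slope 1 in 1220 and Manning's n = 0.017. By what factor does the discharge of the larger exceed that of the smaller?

Channel A: For a circular section of diameter D = 1.13 m at depth y = 0.835 m, the central angle is θ = 2 arccos(1 − 2y/D) = 4.138 rad. Then A = (D²/8)(θ − sin θ) = 0.7945 m² and P = Dθ/2 = 2.338 m. Hydraulic radius R = A/P = 0.7945/2.338 = 0.3398 m. Q_A = (1/0.017)·0.7945·0.3398^(2/3)·√0.0008197 = 0.6516 m³/s.
Channel B: For a circular section of diameter D = 1.71 m at depth y = 0.729 m, the central angle is θ = 2 arccos(1 − 2y/D) = 2.846 rad. Then A = (D²/8)(θ − sin θ) = 0.9336 m² and P = Dθ/2 = 2.433 m. Hydraulic radius R = A/P = 0.9336/2.433 = 0.3837 m. Q_B = (1/0.017)·0.9336·0.3837^(2/3)·√0.0008197 = 0.8302 m³/s.
The larger discharge is 0.8302 m³/s and the smaller is 0.6516 m³/s; the ratio is 1.27.

1.27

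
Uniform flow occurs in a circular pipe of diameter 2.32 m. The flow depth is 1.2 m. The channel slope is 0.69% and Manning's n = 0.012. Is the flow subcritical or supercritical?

supercritical

For a circular section of diameter D = 2.32 m at depth y = 1.2 m, the central angle is θ = 2 arccos(1 − 2y/D) = 3.211 rad. Then A = (D²/8)(θ − sin θ) = 2.206 m² and P = Dθ/2 = 3.724 m.
Hydraulic radius R = A/P = 2.206/3.724 = 0.5925 m.
V = (1/n) R^(2/3) √S = (1/0.012) × 0.5925^(2/3) × √0.0069 = 4.883 m/s. Hydraulic depth D_h = A/T = 2.206/2.319 = 0.9516 m.
Froude number Fr = V/√(g·D_h) = 4.883/√(9.81×0.9516) = 1.6, which is greater than 1, so the flow is supercritical.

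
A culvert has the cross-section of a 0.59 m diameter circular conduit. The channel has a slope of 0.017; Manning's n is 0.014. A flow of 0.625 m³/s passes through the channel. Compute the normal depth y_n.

Manning's equation rearranged: A R^(2/3) = nQ / (1·√S) = 0.014 × 0.625 / (√0.017) = 0.06711.
Trying y = 0.502 m: A R^(2/3) = 0.0787 — high.
Trying y = 0.429 m: A R^(2/3) = 0.06706 — matches.

y_n = 0.429 m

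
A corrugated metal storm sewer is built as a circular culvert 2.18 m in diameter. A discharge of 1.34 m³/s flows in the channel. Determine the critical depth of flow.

At critical depth, Q² T / (g A³) = 1, i.e. A³/T = Q²/g = 1.34²/9.81 = 0.183.
At y = 0.616 m: A³/T = 0.3314 — too large.
At y = 0.384 m: A³/T = 0.05229 — too small.
At y = 0.529 m: A³/T = 0.1832 — ≈ 0.183.

y_c = 0.529 m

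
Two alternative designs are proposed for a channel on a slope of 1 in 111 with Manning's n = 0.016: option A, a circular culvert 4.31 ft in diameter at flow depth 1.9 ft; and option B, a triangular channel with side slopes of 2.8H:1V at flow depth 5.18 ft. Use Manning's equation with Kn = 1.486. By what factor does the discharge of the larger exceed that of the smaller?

22.1

Channel A: For a circular section of diameter D = 4.31 ft at depth y = 1.9 ft, the central angle is θ = 2 arccos(1 − 2y/D) = 2.904 rad. Then A = (D²/8)(θ − sin θ) = 6.198 ft² and P = Dθ/2 = 6.259 ft. Hydraulic radius R = A/P = 6.198/6.259 = 0.9903 ft. Q_A = (1.486/0.016)·6.198·0.9903^(2/3)·√0.009009 = 54.29 ft³/s.
Channel B: For a triangular section with side slope z = 2.8: A = zy² = 2.8×5.18² = 75.13 ft²; P = 2y√(1+z²) = 2×5.18×2.973 = 30.8 ft. Hydraulic radius R = A/P = 75.13/30.8 = 2.439 ft. Q_B = (1.486/0.016)·75.13·2.439^(2/3)·√0.009009 = 1200 ft³/s.
The larger discharge is 1200 ft³/s and the smaller is 54.29 ft³/s; the ratio is 22.1.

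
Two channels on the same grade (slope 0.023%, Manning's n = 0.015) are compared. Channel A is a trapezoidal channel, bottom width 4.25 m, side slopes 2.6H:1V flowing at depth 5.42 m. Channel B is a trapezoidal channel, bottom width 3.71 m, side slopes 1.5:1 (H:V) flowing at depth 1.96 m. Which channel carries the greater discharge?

Channel A: With bottom width b = 4.25 m and side slope z = 2.6: A = (b + zy)y = (4.25 + 2.6×5.42)×5.42 = 99.41 m²; P = b + 2y√(1+z²) = 4.25 + 2×5.42×2.786 = 34.45 m. Hydraulic radius R = A/P = 99.41/34.45 = 2.886 m. Q_A = (1/0.015)·99.41·2.886^(2/3)·√0.00023 = 203.7 m³/s.
Channel B: With bottom width b = 3.71 m and side slope z = 1.5: A = (b + zy)y = (3.71 + 1.5×1.96)×1.96 = 13.03 m²; P = b + 2y√(1+z²) = 3.71 + 2×1.96×1.803 = 10.78 m. Hydraulic radius R = A/P = 13.03/10.78 = 1.209 m. Q_B = (1/0.015)·13.03·1.209^(2/3)·√0.00023 = 14.96 m³/s.
Q_A = 203.7 m³/s vs Q_B = 14.96 m³/s, so channel A carries more.

channel A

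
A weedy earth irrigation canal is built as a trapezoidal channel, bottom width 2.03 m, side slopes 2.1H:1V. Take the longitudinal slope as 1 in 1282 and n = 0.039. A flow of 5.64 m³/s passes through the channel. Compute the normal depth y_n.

Manning's equation rearranged: A R^(2/3) = nQ / (1·√S) = 0.039 × 5.64 / (√0.00078) = 7.876.
Trying y = 1.19 m: A R^(2/3) = 4.299 — short.
Trying y = 1.96 m: A R^(2/3) = 12.69 — over.
Trying y = 1.58 m: A R^(2/3) = 7.882 — ≈ 7.876.

y_n = 1.58 m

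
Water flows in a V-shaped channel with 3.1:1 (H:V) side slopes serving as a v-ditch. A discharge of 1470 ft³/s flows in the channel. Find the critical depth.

y_c = 6.75 ft

At critical depth, Q² T / (g A³) = 1, i.e. A³/T = Q²/g = 1470²/32.2 = 67110.
At y = 7.5 ft: A³/T = 114000 — over.
At y = 5.7 ft: A³/T = 28910 — short.
At y = 6.75 ft: A³/T = 67330 — ≈ 67110.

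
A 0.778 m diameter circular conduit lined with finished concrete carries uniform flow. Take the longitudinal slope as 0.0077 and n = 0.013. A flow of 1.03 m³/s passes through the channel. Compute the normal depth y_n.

y_n = 0.609 m

Manning's equation rearranged: A R^(2/3) = nQ / (1·√S) = 0.013 × 1.03 / (√0.0077) = 0.1526.
At y = 0.527 m: A R^(2/3) = 0.1279 — short.
At y = 0.706 m: A R^(2/3) = 0.1706 — over.
At y = 0.609 m: A R^(2/3) = 0.1526 — ≈ 0.1526.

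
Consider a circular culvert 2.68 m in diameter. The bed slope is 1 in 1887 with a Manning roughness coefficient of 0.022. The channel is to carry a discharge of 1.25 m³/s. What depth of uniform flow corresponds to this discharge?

y_n = 0.964 m

Manning's equation rearranged: A R^(2/3) = nQ / (1·√S) = 0.022 × 1.25 / (√0.0005299) = 1.195.
At y = 0.704 m: A R^(2/3) = 0.6525 — short.
At y = 1.15 m: A R^(2/3) = 1.653 — over.
At y = 0.964 m: A R^(2/3) = 1.196 — matches.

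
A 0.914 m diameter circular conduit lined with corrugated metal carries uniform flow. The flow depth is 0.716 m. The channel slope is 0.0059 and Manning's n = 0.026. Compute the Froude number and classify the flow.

For a circular section of diameter D = 0.914 m at depth y = 0.716 m, the central angle is θ = 2 arccos(1 − 2y/D) = 4.347 rad. Then A = (D²/8)(θ − sin θ) = 0.5514 m² and P = Dθ/2 = 1.986 m.
Hydraulic radius R = A/P = 0.5514/1.986 = 0.2776 m.
V = (1/n) R^(2/3) √S = (1/0.026) × 0.2776^(2/3) × √0.0059 = 1.257 m/s. Hydraulic depth D_h = A/T = 0.5514/0.753 = 0.7323 m.
Froude number Fr = V/√(g·D_h) = 1.257/√(9.81×0.7323) = 0.469, which is less than 1, so the flow is subcritical.

subcritical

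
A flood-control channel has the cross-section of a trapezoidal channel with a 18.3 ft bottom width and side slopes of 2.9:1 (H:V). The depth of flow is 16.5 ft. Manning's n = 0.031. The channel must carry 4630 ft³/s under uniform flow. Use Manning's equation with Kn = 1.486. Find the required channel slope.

With bottom width b = 18.3 ft and side slope z = 2.9: A = (b + zy)y = (18.3 + 2.9×16.5)×16.5 = 1091 ft²; P = b + 2y√(1+z²) = 18.3 + 2×16.5×3.068 = 119.5 ft.
Hydraulic radius R = A/P = 1091/119.5 = 9.131 ft.
From Manning's equation, S = [nQ / (1.486 A R^(2/3))]² = [0.031 × 4630 / (1.486 × 1091 × 9.131^(2/3))]² = 0.00041.

S = 0.00041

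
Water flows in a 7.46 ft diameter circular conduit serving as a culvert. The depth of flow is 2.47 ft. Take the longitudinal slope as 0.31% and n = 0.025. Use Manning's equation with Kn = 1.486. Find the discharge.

Q = 51.9 ft³/s

For a circular section of diameter D = 7.46 ft at depth y = 2.47 ft, the central angle is θ = 2 arccos(1 − 2y/D) = 2.452 rad. Then A = (D²/8)(θ − sin θ) = 12.64 ft² and P = Dθ/2 = 9.148 ft.
Hydraulic radius R = A/P = 12.64/9.148 = 1.381 ft.
Manning's equation: Q = (1.486/n) A R^(2/3) S^(1/2) = (1.486/0.025) × 12.64 × 1.381^(2/3) × 0.0031^(1/2) = 51.9 ft³/s.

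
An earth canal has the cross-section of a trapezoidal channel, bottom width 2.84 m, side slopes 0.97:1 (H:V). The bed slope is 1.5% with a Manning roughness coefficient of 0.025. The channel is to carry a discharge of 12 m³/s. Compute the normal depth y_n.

y_n = 0.901 m

Manning's equation rearranged: A R^(2/3) = nQ / (1·√S) = 0.025 × 12 / (√0.015) = 2.449.
Trying y = 0.784 m: A R^(2/3) = 1.922 — too small.
Trying y = 1.04 m: A R^(2/3) = 3.148 — too large.
Trying y = 0.901 m: A R^(2/3) = 2.447 — close enough.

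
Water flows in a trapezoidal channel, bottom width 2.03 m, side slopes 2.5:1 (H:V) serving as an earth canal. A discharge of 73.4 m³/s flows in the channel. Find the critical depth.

At critical depth, Q² T / (g A³) = 1, i.e. A³/T = Q²/g = 73.4²/9.81 = 549.2.
Try y = 2.95 m: A³/T = 1273 — over.
Try y = 2.44 m: A³/T = 548.6 — matches.

y_c = 2.44 m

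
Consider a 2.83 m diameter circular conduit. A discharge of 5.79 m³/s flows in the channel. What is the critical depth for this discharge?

y_c = 1.04 m

At critical depth, Q² T / (g A³) = 1, i.e. A³/T = Q²/g = 5.79²/9.81 = 3.417.
Try y = 0.938 m: A³/T = 2.267 — too small.
Try y = 1.16 m: A³/T = 5.138 — too large.
Try y = 1.04 m: A³/T = 3.376 — ≈ 3.417.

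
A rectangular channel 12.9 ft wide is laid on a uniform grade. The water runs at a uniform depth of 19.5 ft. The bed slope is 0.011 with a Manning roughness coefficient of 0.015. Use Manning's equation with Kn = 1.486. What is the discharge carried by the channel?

Flow area A = b·y = 12.9 × 19.5 = 251.6 ft². Wetted perimeter P = b + 2y = 12.9 + 2×19.5 = 51.9 ft.
Hydraulic radius R = A/P = 251.6/51.9 = 4.847 ft.
Manning's equation: Q = (1.486/n) A R^(2/3) S^(1/2) = (1.486/0.015) × 251.6 × 4.847^(2/3) × 0.011^(1/2) = 7490 ft³/s.

Q = 7490 ft³/s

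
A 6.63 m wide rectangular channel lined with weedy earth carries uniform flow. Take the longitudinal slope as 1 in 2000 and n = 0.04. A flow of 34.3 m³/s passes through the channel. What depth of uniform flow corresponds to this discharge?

Manning's equation rearranged: A R^(2/3) = nQ / (1·√S) = 0.04 × 34.3 / (√0.0005) = 61.36.
Try y = 6.23 m: A R^(2/3) = 69.1 — high.
Try y = 3.86 m: A R^(2/3) = 37.64 — low.
Try y = 5.66 m: A R^(2/3) = 61.35 — matches.

y_n = 5.66 m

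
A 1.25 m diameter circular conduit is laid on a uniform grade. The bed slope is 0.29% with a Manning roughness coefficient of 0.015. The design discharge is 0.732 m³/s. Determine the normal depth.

y_n = 0.519 m

Manning's equation rearranged: A R^(2/3) = nQ / (1·√S) = 0.015 × 0.732 / (√0.0029) = 0.2039.
Try y = 0.353 m: A R^(2/3) = 0.09839 — short.
Try y = 0.594 m: A R^(2/3) = 0.2589 — over.
Try y = 0.519 m: A R^(2/3) = 0.2038 — close enough.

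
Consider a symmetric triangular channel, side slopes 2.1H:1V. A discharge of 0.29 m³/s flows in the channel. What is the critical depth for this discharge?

y_c = 0.33 m

At critical depth, Q² T / (g A³) = 1, i.e. A³/T = Q²/g = 0.29²/9.81 = 0.008573.
Try y = 0.265 m: A³/T = 0.002882 — low.
Try y = 0.376 m: A³/T = 0.01657 — high.
Try y = 0.33 m: A³/T = 0.008629 — ≈ 0.008573.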